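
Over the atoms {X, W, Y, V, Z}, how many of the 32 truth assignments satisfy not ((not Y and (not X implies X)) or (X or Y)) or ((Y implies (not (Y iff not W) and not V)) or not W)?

Initial set: {(not ((not Y and (not X implies X)) or (X or Y)) or ((Y implies (not (Y iff not W) and not V)) or not W))}.
(not ((not Y and (not X implies X)) or (X or Y)) or ((Y implies (not (Y iff not W) and not V)) or not W)): β-rule — branch into not ((not Y and (not X implies X)) or (X or Y))  //  ((Y implies (not (Y iff not W) and not V)) or not W).
  branch 1 (add not ((not Y and (not X implies X)) or (X or Y))):
    not ((not Y and (not X implies X)) or (X or Y)): α-rule — add not (not Y and (not X implies X)), not (X or Y).
    not (X or Y): α-rule — add not X, not Y.
    not (not Y and (not X implies X)): β-rule — branch into not not Y  //  not (not X implies X).
      branch 1.1 (add not not Y):
        × closes — contains both Y and not Y.
      branch 1.2 (add not (not X implies X)):
        not (not X implies X): α-rule — add not X, not X.
        ○ open, literals {X=F, Y=F}.
  branch 2 (add ((Y implies (not (Y iff not W) and not V)) or not W)):
    ((Y implies (not (Y iff not W) and not V)) or not W): β-rule — branch into (Y implies (not (Y iff not W) and not V))  //  not W.
      branch 2.1 (add (Y implies (not (Y iff not W) and not V))):
        (Y implies (not (Y iff not W) and not V)): β-rule — branch into not Y  //  (not (Y iff not W) and not V).
          branch 2.1.1 (add not Y):
            ○ open, literals {Y=F}.
          branch 2.1.2 (add (not (Y iff not W) and not V)):
            (not (Y iff not W) and not V): α-rule — add not (Y iff not W), not V.
            not (Y iff not W): β-rule — branch into Y, not not W  //  not Y, not W.
              branch 2.1.2.1 (add Y, not not W):
                ○ open, literals {V=F, W=T, Y=T}.
              branch 2.1.2.2 (add not Y, not W):
                ○ open, literals {V=F, W=F, Y=F}.
      branch 2.2 (add not W):
        ○ open, literals {W=F}.
1 branch closed, 5 open.
Each open branch fixes some atoms; the unmentioned ones are free. Counting distinct full assignments: branch {X=F, Y=F} (W, V, Z) contributes 8 new; branch {Y=F} (X, W, V, Z) contributes 8 new; branch {V=F, W=T, Y=T} (X, Z) contributes 4 new; branch {V=F, W=F, Y=F} (X, Z) contributes 0 new; branch {W=F} (X, Y, V, Z) contributes 8 new. Total: 28.

28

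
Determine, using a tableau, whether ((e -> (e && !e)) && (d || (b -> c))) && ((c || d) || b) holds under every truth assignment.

Assume the negation and expand:
Initial set: {!(((e -> (e && !e)) && (d || (b -> c))) && ((c || d) || b))}.
!(((e -> (e && !e)) && (d || (b -> c))) && ((c || d) || b)): β-rule — branch into !((e -> (e && !e)) && (d || (b -> c)))  //  !((c || d) || b).
  branch 1 (add !((e -> (e && !e)) && (d || (b -> c)))):
    !((e -> (e && !e)) && (d || (b -> c))): β-rule — branch into !(e -> (e && !e))  //  !(d || (b -> c)).
      branch 1.1 (add !(e -> (e && !e))):
        !(e -> (e && !e)): α-rule — add e, !(e && !e).
        !(e && !e): β-rule — branch into !e  //  !!e.
          branch 1.1.1 (add !e):
            × closes — contains both e and !e.
          branch 1.1.2 (add !!e):
            ○ open, literals {e=true}.
      branch 1.2 (add !(d || (b -> c))):
        !(d || (b -> c)): α-rule — add !d, !(b -> c).
        !(b -> c): α-rule — add b, !c.
        ○ open, literals {b=true, c=false, d=false}.
  branch 2 (add !((c || d) || b)):
    !((c || d) || b): α-rule — add !(c || d), !b.
    !(c || d): α-rule — add !c, !d.
    ○ open, literals {b=false, c=false, d=false}.
1 branch closed, 3 open.
An open branch gives a countermodel: e=true (unmentioned atoms arbitrary); under it the original formula is false.

Not valid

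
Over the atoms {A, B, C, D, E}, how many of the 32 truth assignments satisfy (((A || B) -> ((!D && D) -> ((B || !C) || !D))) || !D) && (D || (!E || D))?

24

Initial set: {((((A || B) -> ((!D && D) -> ((B || !C) || !D))) || !D) && (D || (!E || D)))}.
((((A || B) -> ((!D && D) -> ((B || !C) || !D))) || !D) && (D || (!E || D))): α-rule — add (((A || B) -> ((!D && D) -> ((B || !C) || !D))) || !D), (D || (!E || D)).
(((A || B) -> ((!D && D) -> ((B || !C) || !D))) || !D): β-rule — branch into ((A || B) -> ((!D && D) -> ((B || !C) || !D)))  //  !D.
  branch 1 (add ((A || B) -> ((!D && D) -> ((B || !C) || !D)))):
    (D || (!E || D)): β-rule — branch into D  //  (!E || D).
      branch 1.1 (add D):
        ((A || B) -> ((!D && D) -> ((B || !C) || !D))): β-rule — branch into !(A || B)  //  ((!D && D) -> ((B || !C) || !D)).
          branch 1.1.1 (add !(A || B)):
            !(A || B): α-rule — add !A, !B.
            ○ open, literals {A=false, B=false, D=true}.
          branch 1.1.2 (add ((!D && D) -> ((B || !C) || !D))):
            ((!D && D) -> ((B || !C) || !D)): β-rule — branch into !(!D && D)  //  ((B || !C) || !D).
              branch 1.1.2.1 (add !(!D && D)):
                !(!D && D): β-rule — branch into !!D  //  !D.
                  branch 1.1.2.1.1 (add !!D):
                    ○ open, literals {D=true}.
                  branch 1.1.2.1.2 (add !D):
                    × closes — contains both D and !D.
              branch 1.1.2.2 (add ((B || !C) || !D)):
                ((B || !C) || !D): β-rule — branch into (B || !C)  //  !D.
                  branch 1.1.2.2.1 (add (B || !C)):
                    (B || !C): β-rule — branch into B  //  !C.
                      branch 1.1.2.2.1.1 (add B):
                        ○ open, literals {B=true, D=true}.
                      branch 1.1.2.2.1.2 (add !C):
                        ○ open, literals {C=false, D=true}.
                  branch 1.1.2.2.2 (add !D):
                    × closes — contains both D and !D.
      branch 1.2 (add (!E || D)):
        ((A || B) -> ((!D && D) -> ((B || !C) || !D))): β-rule — branch into !(A || B)  //  ((!D && D) -> ((B || !C) || !D)).
          branch 1.2.1 (add !(A || B)):
            !(A || B): α-rule — add !A, !B.
            (!E || D): β-rule — branch into !E  //  D.
              branch 1.2.1.1 (add !E):
                ○ open, literals {A=false, B=false, E=false}.
              branch 1.2.1.2 (add D):
                ○ open, literals {A=false, B=false, D=true}.
          branch 1.2.2 (add ((!D && D) -> ((B || !C) || !D))):
            (!E || D): β-rule — branch into !E  //  D.
              branch 1.2.2.1 (add !E):
                ((!D && D) -> ((B || !C) || !D)): β-rule — branch into !(!D && D)  //  ((B || !C) || !D).
                  branch 1.2.2.1.1 (add !(!D && D)):
                    !(!D && D): β-rule — branch into !!D  //  !D.
                      branch 1.2.2.1.1.1 (add !!D):
                        ○ open, literals {D=true, E=false}.
                      branch 1.2.2.1.1.2 (add !D):
                        ○ open, literals {D=false, E=false}.
                  branch 1.2.2.1.2 (add ((B || !C) || !D)):
                    ((B || !C) || !D): β-rule — branch into (B || !C)  //  !D.
                      branch 1.2.2.1.2.1 (add (B || !C)):
                        (B || !C): β-rule — branch into B  //  !C.
                          branch 1.2.2.1.2.1.1 (add B):
                            ○ open, literals {B=true, E=false}.
                          branch 1.2.2.1.2.1.2 (add !C):
                            ○ open, literals {C=false, E=false}.
                      branch 1.2.2.1.2.2 (add !D):
                        ○ open, literals {D=false, E=false}.
              branch 1.2.2.2 (add D):
                ((!D && D) -> ((B || !C) || !D)): β-rule — branch into !(!D && D)  //  ((B || !C) || !D).
                  branch 1.2.2.2.1 (add !(!D && D)):
                    !(!D && D): β-rule — branch into !!D  //  !D.
                      branch 1.2.2.2.1.1 (add !!D):
                        ○ open, literals {D=true}.
                      branch 1.2.2.2.1.2 (add !D):
                        × closes — contains both D and !D.
                  branch 1.2.2.2.2 (add ((B || !C) || !D)):
                    ((B || !C) || !D): β-rule — branch into (B || !C)  //  !D.
                      branch 1.2.2.2.2.1 (add (B || !C)):
                        (B || !C): β-rule — branch into B  //  !C.
                          branch 1.2.2.2.2.1.1 (add B):
                            ○ open, literals {B=true, D=true}.
                          branch 1.2.2.2.2.1.2 (add !C):
                            ○ open, literals {C=false, D=true}.
                      branch 1.2.2.2.2.2 (add !D):
                        × closes — contains both D and !D.
  branch 2 (add !D):
    (D || (!E || D)): β-rule — branch into D  //  (!E || D).
      branch 2.1 (add D):
        × closes — contains both D and !D.
      branch 2.2 (add (!E || D)):
        (!E || D): β-rule — branch into !E  //  D.
          branch 2.2.1 (add !E):
            ○ open, literals {D=false, E=false}.
          branch 2.2.2 (add D):
            × closes — contains both D and !D.
6 branches closed, 15 open.
Each open branch fixes some atoms; the unmentioned ones are free. Counting distinct full assignments: branch {A=false, B=false, D=true} (C, E) contributes 4 new; branch {D=true} (A, B, C, E) contributes 12 new; branch {B=true, D=true} (A, C, E) contributes 0 new; branch {C=false, D=true} (A, B, E) contributes 0 new; branch {A=false, B=false, E=false} (C, D) contributes 2 new; branch {A=false, B=false, D=true} (C, E) contributes 0 new; branch {D=true, E=false} (A, B, C) contributes 0 new; branch {D=false, E=false} (A, B, C) contributes 6 new; branch {B=true, E=false} (A, C, D) contributes 0 new; branch {C=false, E=false} (A, B, D) contributes 0 new; branch {D=false, E=false} (A, B, C) contributes 0 new; branch {D=true} (A, B, C, E) contributes 0 new; branch {B=true, D=true} (A, C, E) contributes 0 new; branch {C=false, D=true} (A, B, E) contributes 0 new; branch {D=false, E=false} (A, B, C) contributes 0 new. Total: 24.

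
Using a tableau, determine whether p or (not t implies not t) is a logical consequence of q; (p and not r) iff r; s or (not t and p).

Initial set: {q; ((p and not r) iff r); (s or (not t and p)); not (p or (not t implies not t))}.
not (p or (not t implies not t)): α-rule — add not p, not (not t implies not t).
not (not t implies not t): α-rule — add not t, not not t.
× closes — contains both t and not t.
All 1 branch closes.
Every branch closed, so the premises entail the conclusion.

Yes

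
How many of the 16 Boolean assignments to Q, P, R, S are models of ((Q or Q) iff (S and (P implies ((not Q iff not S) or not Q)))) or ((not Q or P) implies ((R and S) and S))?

Initial set: {(((Q or Q) iff (S and (P implies ((not Q iff not S) or not Q)))) or ((not Q or P) implies ((R and S) and S)))}.
(((Q or Q) iff (S and (P implies ((not Q iff not S) or not Q)))) or ((not Q or P) implies ((R and S) and S))): β-rule — branch into ((Q or Q) iff (S and (P implies ((not Q iff not S) or not Q))))  //  ((not Q or P) implies ((R and S) and S)).
  branch 1 (add ((Q or Q) iff (S and (P implies ((not Q iff not S) or not Q))))):
    ((Q or Q) iff (S and (P implies ((not Q iff not S) or not Q)))): β-rule — branch into (Q or Q), (S and (P implies ((not Q iff not S) or not Q)))  //  not (Q or Q), not (S and (P implies ((not Q iff not S) or not Q))).
      branch 1.1 (add (Q or Q), (S and (P implies ((not Q iff not S) or not Q)))):
        (S and (P implies ((not Q iff not S) or not Q))): α-rule — add S, (P implies ((not Q iff not S) or not Q)).
        (Q or Q): β-rule — branch into Q  //  Q.
          branch 1.1.1 (add Q):
            (P implies ((not Q iff not S) or not Q)): β-rule — branch into not P  //  ((not Q iff not S) or not Q).
              branch 1.1.1.1 (add not P):
                ○ open, literals {P=false, Q=true, S=true}.
              branch 1.1.1.2 (add ((not Q iff not S) or not Q)):
                ((not Q iff not S) or not Q): β-rule — branch into (not Q iff not S)  //  not Q.
                  branch 1.1.1.2.1 (add (not Q iff not S)):
                    (not Q iff not S): β-rule — branch into not Q, not S  //  not not Q, not not S.
                      branch 1.1.1.2.1.1 (add not Q, not S):
                        × closes — contains both Q and not Q.
                      branch 1.1.1.2.1.2 (add not not Q, not not S):
                        ○ open, literals {Q=true, S=true}.
                  branch 1.1.1.2.2 (add not Q):
                    × closes — contains both Q and not Q.
          branch 1.1.2 (add Q):
            (P implies ((not Q iff not S) or not Q)): β-rule — branch into not P  //  ((not Q iff not S) or not Q).
              branch 1.1.2.1 (add not P):
                ○ open, literals {P=false, Q=true, S=true}.
              branch 1.1.2.2 (add ((not Q iff not S) or not Q)):
                ((not Q iff not S) or not Q): β-rule — branch into (not Q iff not S)  //  not Q.
                  branch 1.1.2.2.1 (add (not Q iff not S)):
                    (not Q iff not S): β-rule — branch into not Q, not S  //  not not Q, not not S.
                      branch 1.1.2.2.1.1 (add not Q, not S):
                        × closes — contains both Q and not Q.
                      branch 1.1.2.2.1.2 (add not not Q, not not S):
                        ○ open, literals {Q=true, S=true}.
                  branch 1.1.2.2.2 (add not Q):
                    × closes — contains both Q and not Q.
      branch 1.2 (add not (Q or Q), not (S and (P implies ((not Q iff not S) or not Q)))):
        not (Q or Q): α-rule — add not Q, not Q.
        not (S and (P implies ((not Q iff not S) or not Q))): β-rule — branch into not S  //  not (P implies ((not Q iff not S) or not Q)).
          branch 1.2.1 (add not S):
            ○ open, literals {Q=false, S=false}.
          branch 1.2.2 (add not (P implies ((not Q iff not S) or not Q))):
            not (P implies ((not Q iff not S) or not Q)): α-rule — add P, not ((not Q iff not S) or not Q).
            not ((not Q iff not S) or not Q): α-rule — add not (not Q iff not S), not not Q.
            × closes — contains both Q and not Q.
  branch 2 (add ((not Q or P) implies ((R and S) and S))):
    ((not Q or P) implies ((R and S) and S)): β-rule — branch into not (not Q or P)  //  ((R and S) and S).
      branch 2.1 (add not (not Q or P)):
        not (not Q or P): α-rule — add not not Q, not P.
        ○ open, literals {P=false, Q=true}.
      branch 2.2 (add ((R and S) and S)):
        ((R and S) and S): α-rule — add (R and S), S.
        (R and S): α-rule — add R, S.
        ○ open, literals {R=true, S=true}.
5 branches closed, 7 open.
Each open branch fixes some atoms; the unmentioned ones are free. Counting distinct full assignments: branch {P=false, Q=true, S=true} (R) contributes 2 new; branch {Q=true, S=true} (P, R) contributes 2 new; branch {P=false, Q=true, S=true} (R) contributes 0 new; branch {Q=true, S=true} (P, R) contributes 0 new; branch {Q=false, S=false} (P, R) contributes 4 new; branch {P=false, Q=true} (R, S) contributes 2 new; branch {R=true, S=true} (Q, P) contributes 2 new. Total: 12.

12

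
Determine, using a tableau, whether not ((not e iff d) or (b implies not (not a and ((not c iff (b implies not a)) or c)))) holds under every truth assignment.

Assume the negation and expand:
Initial set: {not not ((not e iff d) or (b implies not (not a and ((not c iff (b implies not a)) or c))))}.
not not ((not e iff d) or (b implies not (not a and ((not c iff (b implies not a)) or c)))): β-rule — branch into (not e iff d)  //  (b implies not (not a and ((not c iff (b implies not a)) or c))).
  branch 1 (add (not e iff d)):
    (not e iff d): β-rule — branch into not e, d  //  not not e, not d.
      branch 1.1 (add not e, d):
        ○ open, literals {d=true, e=false}.
      branch 1.2 (add not not e, not d):
        ○ open, literals {d=false, e=true}.
  branch 2 (add (b implies not (not a and ((not c iff (b implies not a)) or c)))):
    (b implies not (not a and ((not c iff (b implies not a)) or c))): β-rule — branch into not b  //  not (not a and ((not c iff (b implies not a)) or c)).
      branch 2.1 (add not b):
        ○ open, literals {b=false}.
      branch 2.2 (add not (not a and ((not c iff (b implies not a)) or c))):
        not (not a and ((not c iff (b implies not a)) or c)): β-rule — branch into not not a  //  not ((not c iff (b implies not a)) or c).
          branch 2.2.1 (add not not a):
            ○ open, literals {a=true}.
          branch 2.2.2 (add not ((not c iff (b implies not a)) or c)):
            not ((not c iff (b implies not a)) or c): α-rule — add not (not c iff (b implies not a)), not c.
            not (not c iff (b implies not a)): β-rule — branch into not c, not (b implies not a)  //  not not c, (b implies not a).
              branch 2.2.2.1 (add not c, not (b implies not a)):
                not (b implies not a): α-rule — add b, not not a.
                ○ open, literals {a=true, b=true, c=false}.
              branch 2.2.2.2 (add not not c, (b implies not a)):
                × closes — contains both c and not c.
1 branch closed, 5 open.
An open branch gives a countermodel: d=true, e=false (unmentioned atoms arbitrary); under it the original formula is false.

Not valid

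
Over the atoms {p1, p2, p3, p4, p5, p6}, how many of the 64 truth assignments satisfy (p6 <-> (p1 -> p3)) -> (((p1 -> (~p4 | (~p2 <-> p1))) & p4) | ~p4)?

60

Initial set: {T ((p6 <-> (p1 -> p3)) -> (((p1 -> (~p4 | (~p2 <-> p1))) & p4) | ~p4))}.
T ((p6 <-> (p1 -> p3)) -> (((p1 -> (~p4 | (~p2 <-> p1))) & p4) | ~p4)): β-rule — branch into F (p6 <-> (p1 -> p3))  //  T (((p1 -> (~p4 | (~p2 <-> p1))) & p4) | ~p4).
  branch 1 (add F (p6 <-> (p1 -> p3))):
    F (p6 <-> (p1 -> p3)): β-rule — branch into T p6, F (p1 -> p3)  //  F p6, T (p1 -> p3).
      branch 1.1 (add T p6, F (p1 -> p3)):
        F (p1 -> p3): α-rule — add T p1, F p3.
        ○ open, literals {p1=1, p3=0, p6=1}.
      branch 1.2 (add F p6, T (p1 -> p3)):
        T (p1 -> p3): β-rule — branch into F p1  //  T p3.
          branch 1.2.1 (add F p1):
            ○ open, literals {p1=0, p6=0}.
          branch 1.2.2 (add T p3):
            ○ open, literals {p3=1, p6=0}.
  branch 2 (add T (((p1 -> (~p4 | (~p2 <-> p1))) & p4) | ~p4)):
    T (((p1 -> (~p4 | (~p2 <-> p1))) & p4) | ~p4): β-rule — branch into T ((p1 -> (~p4 | (~p2 <-> p1))) & p4)  //  T ~p4.
      branch 2.1 (add T ((p1 -> (~p4 | (~p2 <-> p1))) & p4)):
        T ((p1 -> (~p4 | (~p2 <-> p1))) & p4): α-rule — add T (p1 -> (~p4 | (~p2 <-> p1))), T p4.
        T (p1 -> (~p4 | (~p2 <-> p1))): β-rule — branch into F p1  //  T (~p4 | (~p2 <-> p1)).
          branch 2.1.1 (add F p1):
            ○ open, literals {p1=0, p4=1}.
          branch 2.1.2 (add T (~p4 | (~p2 <-> p1))):
            T (~p4 | (~p2 <-> p1)): β-rule — branch into T ~p4  //  T (~p2 <-> p1).
              branch 2.1.2.1 (add T ~p4):
                × closes — contains both p4 and ~p4.
              branch 2.1.2.2 (add T (~p2 <-> p1)):
                T (~p2 <-> p1): β-rule — branch into T ~p2, T p1  //  F ~p2, F p1.
                  branch 2.1.2.2.1 (add T ~p2, T p1):
                    ○ open, literals {p1=1, p2=0, p4=1}.
                  branch 2.1.2.2.2 (add F ~p2, F p1):
                    ○ open, literals {p1=0, p2=1, p4=1}.
      branch 2.2 (add T ~p4):
        ○ open, literals {p4=0}.
1 branch closed, 7 open.
Each open branch fixes some atoms; the unmentioned ones are free. Counting distinct full assignments: branch {p1=1, p3=0, p6=1} (p2, p4, p5) contributes 8 new; branch {p1=0, p6=0} (p2, p3, p4, p5) contributes 16 new; branch {p3=1, p6=0} (p1, p2, p4, p5) contributes 8 new; branch {p1=0, p4=1} (p2, p3, p5, p6) contributes 8 new; branch {p1=1, p2=0, p4=1} (p3, p5, p6) contributes 4 new; branch {p1=0, p2=1, p4=1} (p3, p5, p6) contributes 0 new; branch {p4=0} (p1, p2, p3, p5, p6) contributes 16 new. Total: 60.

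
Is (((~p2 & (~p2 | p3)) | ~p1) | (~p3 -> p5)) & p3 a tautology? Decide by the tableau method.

Assume the negation and expand:
Initial set: {~((((~p2 & (~p2 | p3)) | ~p1) | (~p3 -> p5)) & p3)}.
~((((~p2 & (~p2 | p3)) | ~p1) | (~p3 -> p5)) & p3): β-rule — branch into ~(((~p2 & (~p2 | p3)) | ~p1) | (~p3 -> p5))  //  ~p3.
  branch 1 (add ~(((~p2 & (~p2 | p3)) | ~p1) | (~p3 -> p5))):
    ~(((~p2 & (~p2 | p3)) | ~p1) | (~p3 -> p5)): α-rule — add ~((~p2 & (~p2 | p3)) | ~p1), ~(~p3 -> p5).
    ~((~p2 & (~p2 | p3)) | ~p1): α-rule — add ~(~p2 & (~p2 | p3)), ~~p1.
    ~(~p3 -> p5): α-rule — add ~p3, ~p5.
    ~(~p2 & (~p2 | p3)): β-rule — branch into ~~p2  //  ~(~p2 | p3).
      branch 1.1 (add ~~p2):
        ○ open, literals {p1=T, p2=T, p3=F, p5=F}.
      branch 1.2 (add ~(~p2 | p3)):
        ~(~p2 | p3): α-rule — add ~~p2, ~p3.
        ○ open, literals {p1=T, p2=T, p3=F, p5=F}.
  branch 2 (add ~p3):
    ○ open, literals {p3=F}.
0 branches closed, 3 open.
An open branch gives a countermodel: p1=T, p2=T, p3=F, p5=F (unmentioned atoms arbitrary); under it the original formula is false.

Not valid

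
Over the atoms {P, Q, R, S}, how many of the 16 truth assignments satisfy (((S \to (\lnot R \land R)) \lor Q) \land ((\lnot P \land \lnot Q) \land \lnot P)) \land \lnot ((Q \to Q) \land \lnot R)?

Initial set: {((((S \to (\lnot R \land R)) \lor Q) \land ((\lnot P \land \lnot Q) \land \lnot P)) \land \lnot ((Q \to Q) \land \lnot R))}.
((((S \to (\lnot R \land R)) \lor Q) \land ((\lnot P \land \lnot Q) \land \lnot P)) \land \lnot ((Q \to Q) \land \lnot R)): α-rule — add (((S \to (\lnot R \land R)) \lor Q) \land ((\lnot P \land \lnot Q) \land \lnot P)), \lnot ((Q \to Q) \land \lnot R).
(((S \to (\lnot R \land R)) \lor Q) \land ((\lnot P \land \lnot Q) \land \lnot P)): α-rule — add ((S \to (\lnot R \land R)) \lor Q), ((\lnot P \land \lnot Q) \land \lnot P).
((\lnot P \land \lnot Q) \land \lnot P): α-rule — add (\lnot P \land \lnot Q), \lnot P.
(\lnot P \land \lnot Q): α-rule — add \lnot P, \lnot Q.
\lnot ((Q \to Q) \land \lnot R): β-rule — branch into \lnot (Q \to Q)  //  \lnot \lnot R.
  branch 1 (add \lnot (Q \to Q)):
    \lnot (Q \to Q): α-rule — add Q, \lnot Q.
    × closes — contains both Q and \lnot Q.
  branch 2 (add \lnot \lnot R):
    ((S \to (\lnot R \land R)) \lor Q): β-rule — branch into (S \to (\lnot R \land R))  //  Q.
      branch 2.1 (add (S \to (\lnot R \land R))):
        (S \to (\lnot R \land R)): β-rule — branch into \lnot S  //  (\lnot R \land R).
          branch 2.1.1 (add \lnot S):
            ○ open, literals {P=0, Q=0, R=1, S=0}.
          branch 2.1.2 (add (\lnot R \land R)):
            (\lnot R \land R): α-rule — add \lnot R, R.
            × closes — contains both R and \lnot R.
      branch 2.2 (add Q):
        × closes — contains both Q and \lnot Q.
3 branches closed, 1 open.
Each open branch fixes some atoms; the unmentioned ones are free. Counting distinct full assignments: branch {P=0, Q=0, R=1, S=0} (none free) contributes 1 new. Total: 1.

1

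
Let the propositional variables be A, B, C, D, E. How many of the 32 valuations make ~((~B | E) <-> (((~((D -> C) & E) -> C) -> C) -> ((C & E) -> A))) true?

12

Initial set: {~((~B | E) <-> (((~((D -> C) & E) -> C) -> C) -> ((C & E) -> A)))}.
~((~B | E) <-> (((~((D -> C) & E) -> C) -> C) -> ((C & E) -> A))): β-rule — branch into (~B | E), ~(((~((D -> C) & E) -> C) -> C) -> ((C & E) -> A))  //  ~(~B | E), (((~((D -> C) & E) -> C) -> C) -> ((C & E) -> A)).
  branch 1 (add (~B | E), ~(((~((D -> C) & E) -> C) -> C) -> ((C & E) -> A))):
    ~(((~((D -> C) & E) -> C) -> C) -> ((C & E) -> A)): α-rule — add ((~((D -> C) & E) -> C) -> C), ~((C & E) -> A).
    ~((C & E) -> A): α-rule — add (C & E), ~A.
    (C & E): α-rule — add C, E.
    (~B | E): β-rule — branch into ~B  //  E.
      branch 1.1 (add ~B):
        ((~((D -> C) & E) -> C) -> C): β-rule — branch into ~(~((D -> C) & E) -> C)  //  C.
          branch 1.1.1 (add ~(~((D -> C) & E) -> C)):
            ~(~((D -> C) & E) -> C): α-rule — add ~((D -> C) & E), ~C.
            × closes — contains both C and ~C.
          branch 1.1.2 (add C):
            ○ open, literals {A=F, B=F, C=T, E=T}.
      branch 1.2 (add E):
        ((~((D -> C) & E) -> C) -> C): β-rule — branch into ~(~((D -> C) & E) -> C)  //  C.
          branch 1.2.1 (add ~(~((D -> C) & E) -> C)):
            ~(~((D -> C) & E) -> C): α-rule — add ~((D -> C) & E), ~C.
            × closes — contains both C and ~C.
          branch 1.2.2 (add C):
            ○ open, literals {A=F, C=T, E=T}.
  branch 2 (add ~(~B | E), (((~((D -> C) & E) -> C) -> C) -> ((C & E) -> A))):
    ~(~B | E): α-rule — add ~~B, ~E.
    (((~((D -> C) & E) -> C) -> C) -> ((C & E) -> A)): β-rule — branch into ~((~((D -> C) & E) -> C) -> C)  //  ((C & E) -> A).
      branch 2.1 (add ~((~((D -> C) & E) -> C) -> C)):
        ~((~((D -> C) & E) -> C) -> C): α-rule — add (~((D -> C) & E) -> C), ~C.
        (~((D -> C) & E) -> C): β-rule — branch into ~~((D -> C) & E)  //  C.
          branch 2.1.1 (add ~~((D -> C) & E)):
            ~~((D -> C) & E): α-rule — add (D -> C), E.
            × closes — contains both E and ~E.
          branch 2.1.2 (add C):
            × closes — contains both C and ~C.
      branch 2.2 (add ((C & E) -> A)):
        ((C & E) -> A): β-rule — branch into ~(C & E)  //  A.
          branch 2.2.1 (add ~(C & E)):
            ~(C & E): β-rule — branch into ~C  //  ~E.
              branch 2.2.1.1 (add ~C):
                ○ open, literals {B=T, C=F, E=F}.
              branch 2.2.1.2 (add ~E):
                ○ open, literals {B=T, E=F}.
          branch 2.2.2 (add A):
            ○ open, literals {A=T, B=T, E=F}.
4 branches closed, 5 open.
Each open branch fixes some atoms; the unmentioned ones are free. Counting distinct full assignments: branch {A=F, B=F, C=T, E=T} (D) contributes 2 new; branch {A=F, C=T, E=T} (B, D) contributes 2 new; branch {B=T, C=F, E=F} (A, D) contributes 4 new; branch {B=T, E=F} (A, C, D) contributes 4 new; branch {A=T, B=T, E=F} (C, D) contributes 0 new. Total: 12.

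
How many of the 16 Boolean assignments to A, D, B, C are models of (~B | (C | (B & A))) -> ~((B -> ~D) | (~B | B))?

Initial set: {((~B | (C | (B & A))) -> ~((B -> ~D) | (~B | B)))}.
((~B | (C | (B & A))) -> ~((B -> ~D) | (~B | B))): β-rule — branch into ~(~B | (C | (B & A)))  //  ~((B -> ~D) | (~B | B)).
  branch 1 (add ~(~B | (C | (B & A)))):
    ~(~B | (C | (B & A))): α-rule — add ~~B, ~(C | (B & A)).
    ~(C | (B & A)): α-rule — add ~C, ~(B & A).
    ~(B & A): β-rule — branch into ~B  //  ~A.
      branch 1.1 (add ~B):
        × closes — contains both B and ~B.
      branch 1.2 (add ~A):
        ○ open, literals {A=F, B=T, C=F}.
  branch 2 (add ~((B -> ~D) | (~B | B))):
    ~((B -> ~D) | (~B | B)): α-rule — add ~(B -> ~D), ~(~B | B).
    ~(B -> ~D): α-rule — add B, ~~D.
    ~(~B | B): α-rule — add ~~B, ~B.
    × closes — contains both B and ~B.
2 branches closed, 1 open.
Each open branch fixes some atoms; the unmentioned ones are free. Counting distinct full assignments: branch {A=F, B=T, C=F} (D) contributes 2 new. Total: 2.

2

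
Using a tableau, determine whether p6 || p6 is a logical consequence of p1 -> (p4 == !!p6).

No

Initial set: {T (p1 -> (p4 == !!p6)); F (p6 || p6)}.
F (p6 || p6): α-rule — add F p6, F p6.
T (p1 -> (p4 == !!p6)): β-rule — branch into F p1  //  T (p4 == !!p6).
  branch 1 (add F p1):
    ○ open, literals {p1=false, p6=false}.
  branch 2 (add T (p4 == !!p6)):
    T (p4 == !!p6): β-rule — branch into T p4, T !!p6  //  F p4, F !!p6.
      branch 2.1 (add T p4, T !!p6):
        T !!p6: drop double negation, giving T p6.
        × closes — contains both p6 and !p6.
      branch 2.2 (add F p4, F !!p6):
        F !!p6: drop double negation, giving F p6.
        ○ open, literals {p4=false, p6=false}.
1 branch closed, 2 open.
An open branch gives a countermodel: p1=false, p6=false (unmentioned atoms arbitrary); the premises hold there but the conclusion fails.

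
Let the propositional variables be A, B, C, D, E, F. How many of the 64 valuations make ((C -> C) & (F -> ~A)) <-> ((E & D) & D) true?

24

Initial set: {(((C -> C) & (F -> ~A)) <-> ((E & D) & D))}.
(((C -> C) & (F -> ~A)) <-> ((E & D) & D)): β-rule — branch into ((C -> C) & (F -> ~A)), ((E & D) & D)  //  ~((C -> C) & (F -> ~A)), ~((E & D) & D).
  branch 1 (add ((C -> C) & (F -> ~A)), ((E & D) & D)):
    ((C -> C) & (F -> ~A)): α-rule — add (C -> C), (F -> ~A).
    ((E & D) & D): α-rule — add (E & D), D.
    (E & D): α-rule — add E, D.
    (C -> C): β-rule — branch into ~C  //  C.
      branch 1.1 (add ~C):
        (F -> ~A): β-rule — branch into ~F  //  ~A.
          branch 1.1.1 (add ~F):
            ○ open, literals {C=false, D=true, E=true, F=false}.
          branch 1.1.2 (add ~A):
            ○ open, literals {A=false, C=false, D=true, E=true}.
      branch 1.2 (add C):
        (F -> ~A): β-rule — branch into ~F  //  ~A.
          branch 1.2.1 (add ~F):
            ○ open, literals {C=true, D=true, E=true, F=false}.
          branch 1.2.2 (add ~A):
            ○ open, literals {A=false, C=true, D=true, E=true}.
  branch 2 (add ~((C -> C) & (F -> ~A)), ~((E & D) & D)):
    ~((C -> C) & (F -> ~A)): β-rule — branch into ~(C -> C)  //  ~(F -> ~A).
      branch 2.1 (add ~(C -> C)):
        ~(C -> C): α-rule — add C, ~C.
        × closes — contains both C and ~C.
      branch 2.2 (add ~(F -> ~A)):
        ~(F -> ~A): α-rule — add F, ~~A.
        ~((E & D) & D): β-rule — branch into ~(E & D)  //  ~D.
          branch 2.2.1 (add ~(E & D)):
            ~(E & D): β-rule — branch into ~E  //  ~D.
              branch 2.2.1.1 (add ~E):
                ○ open, literals {A=true, E=false, F=true}.
              branch 2.2.1.2 (add ~D):
                ○ open, literals {A=true, D=false, F=true}.
          branch 2.2.2 (add ~D):
            ○ open, literals {A=true, D=false, F=true}.
1 branch closed, 7 open.
Each open branch fixes some atoms; the unmentioned ones are free. Counting distinct full assignments: branch {C=false, D=true, E=true, F=false} (A, B) contributes 4 new; branch {A=false, C=false, D=true, E=true} (B, F) contributes 2 new; branch {C=true, D=true, E=true, F=false} (A, B) contributes 4 new; branch {A=false, C=true, D=true, E=true} (B, F) contributes 2 new; branch {A=true, E=false, F=true} (B, C, D) contributes 8 new; branch {A=true, D=false, F=true} (B, C, E) contributes 4 new; branch {A=true, D=false, F=true} (B, C, E) contributes 0 new. Total: 24.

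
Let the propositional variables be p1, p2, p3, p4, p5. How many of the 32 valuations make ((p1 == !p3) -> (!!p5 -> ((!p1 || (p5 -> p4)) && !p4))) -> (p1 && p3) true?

Initial set: {(((p1 == !p3) -> (!!p5 -> ((!p1 || (p5 -> p4)) && !p4))) -> (p1 && p3))}.
(((p1 == !p3) -> (!!p5 -> ((!p1 || (p5 -> p4)) && !p4))) -> (p1 && p3)): β-rule — branch into !((p1 == !p3) -> (!!p5 -> ((!p1 || (p5 -> p4)) && !p4)))  //  (p1 && p3).
  branch 1 (add !((p1 == !p3) -> (!!p5 -> ((!p1 || (p5 -> p4)) && !p4)))):
    !((p1 == !p3) -> (!!p5 -> ((!p1 || (p5 -> p4)) && !p4))): α-rule — add (p1 == !p3), !(!!p5 -> ((!p1 || (p5 -> p4)) && !p4)).
    !(!!p5 -> ((!p1 || (p5 -> p4)) && !p4)): α-rule — add !!p5, !((!p1 || (p5 -> p4)) && !p4).
    !!p5: drop double negation, giving p5.
    (p1 == !p3): β-rule — branch into p1, !p3  //  !p1, !!p3.
      branch 1.1 (add p1, !p3):
        !((!p1 || (p5 -> p4)) && !p4): β-rule — branch into !(!p1 || (p5 -> p4))  //  !!p4.
          branch 1.1.1 (add !(!p1 || (p5 -> p4))):
            !(!p1 || (p5 -> p4)): α-rule — add !!p1, !(p5 -> p4).
            !(p5 -> p4): α-rule — add p5, !p4.
            ○ open, literals {p1=1, p3=0, p4=0, p5=1}.
          branch 1.1.2 (add !!p4):
            ○ open, literals {p1=1, p3=0, p4=1, p5=1}.
      branch 1.2 (add !p1, !!p3):
        !((!p1 || (p5 -> p4)) && !p4): β-rule — branch into !(!p1 || (p5 -> p4))  //  !!p4.
          branch 1.2.1 (add !(!p1 || (p5 -> p4))):
            !(!p1 || (p5 -> p4)): α-rule — add !!p1, !(p5 -> p4).
            × closes — contains both p1 and !p1.
          branch 1.2.2 (add !!p4):
            ○ open, literals {p1=0, p3=1, p4=1, p5=1}.
  branch 2 (add (p1 && p3)):
    (p1 && p3): α-rule — add p1, p3.
    ○ open, literals {p1=1, p3=1}.
1 branch closed, 4 open.
Each open branch fixes some atoms; the unmentioned ones are free. Counting distinct full assignments: branch {p1=1, p3=0, p4=0, p5=1} (p2) contributes 2 new; branch {p1=1, p3=0, p4=1, p5=1} (p2) contributes 2 new; branch {p1=0, p3=1, p4=1, p5=1} (p2) contributes 2 new; branch {p1=1, p3=1} (p2, p4, p5) contributes 8 new. Total: 14.

14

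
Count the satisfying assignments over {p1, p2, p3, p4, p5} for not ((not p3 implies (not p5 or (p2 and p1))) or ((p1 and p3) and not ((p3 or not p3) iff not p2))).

6

Initial set: {not ((not p3 implies (not p5 or (p2 and p1))) or ((p1 and p3) and not ((p3 or not p3) iff not p2)))}.
not ((not p3 implies (not p5 or (p2 and p1))) or ((p1 and p3) and not ((p3 or not p3) iff not p2))): α-rule — add not (not p3 implies (not p5 or (p2 and p1))), not ((p1 and p3) and not ((p3 or not p3) iff not p2)).
not (not p3 implies (not p5 or (p2 and p1))): α-rule — add not p3, not (not p5 or (p2 and p1)).
not (not p5 or (p2 and p1)): α-rule — add not not p5, not (p2 and p1).
not ((p1 and p3) and not ((p3 or not p3) iff not p2)): β-rule — branch into not (p1 and p3)  //  not not ((p3 or not p3) iff not p2).
  branch 1 (add not (p1 and p3)):
    not (p2 and p1): β-rule — branch into not p2  //  not p1.
      branch 1.1 (add not p2):
        not (p1 and p3): β-rule — branch into not p1  //  not p3.
          branch 1.1.1 (add not p1):
            ○ open, literals {p1=F, p2=F, p3=F, p5=T}.
          branch 1.1.2 (add not p3):
            ○ open, literals {p2=F, p3=F, p5=T}.
      branch 1.2 (add not p1):
        not (p1 and p3): β-rule — branch into not p1  //  not p3.
          branch 1.2.1 (add not p1):
            ○ open, literals {p1=F, p3=F, p5=T}.
          branch 1.2.2 (add not p3):
            ○ open, literals {p1=F, p3=F, p5=T}.
  branch 2 (add not not ((p3 or not p3) iff not p2)):
    not (p2 and p1): β-rule — branch into not p2  //  not p1.
      branch 2.1 (add not p2):
        not not ((p3 or not p3) iff not p2): β-rule — branch into (p3 or not p3), not p2  //  not (p3 or not p3), not not p2.
          branch 2.1.1 (add (p3 or not p3), not p2):
            (p3 or not p3): β-rule — branch into p3  //  not p3.
              branch 2.1.1.1 (add p3):
                × closes — contains both p3 and not p3.
              branch 2.1.1.2 (add not p3):
                ○ open, literals {p2=F, p3=F, p5=T}.
          branch 2.1.2 (add not (p3 or not p3), not not p2):
            × closes — contains both p2 and not p2.
      branch 2.2 (add not p1):
        not not ((p3 or not p3) iff not p2): β-rule — branch into (p3 or not p3), not p2  //  not (p3 or not p3), not not p2.
          branch 2.2.1 (add (p3 or not p3), not p2):
            (p3 or not p3): β-rule — branch into p3  //  not p3.
              branch 2.2.1.1 (add p3):
                × closes — contains both p3 and not p3.
              branch 2.2.1.2 (add not p3):
                ○ open, literals {p1=F, p2=F, p3=F, p5=T}.
          branch 2.2.2 (add not (p3 or not p3), not not p2):
            not (p3 or not p3): α-rule — add not p3, not not p3.
            × closes — contains both p3 and not p3.
4 branches closed, 6 open.
Each open branch fixes some atoms; the unmentioned ones are free. Counting distinct full assignments: branch {p1=F, p2=F, p3=F, p5=T} (p4) contributes 2 new; branch {p2=F, p3=F, p5=T} (p1, p4) contributes 2 new; branch {p1=F, p3=F, p5=T} (p2, p4) contributes 2 new; branch {p1=F, p3=F, p5=T} (p2, p4) contributes 0 new; branch {p2=F, p3=F, p5=T} (p1, p4) contributes 0 new; branch {p1=F, p2=F, p3=F, p5=T} (p4) contributes 0 new. Total: 6.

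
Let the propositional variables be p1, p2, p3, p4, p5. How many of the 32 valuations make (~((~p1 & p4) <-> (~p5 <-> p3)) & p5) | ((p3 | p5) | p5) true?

24

Initial set: {((~((~p1 & p4) <-> (~p5 <-> p3)) & p5) | ((p3 | p5) | p5))}.
((~((~p1 & p4) <-> (~p5 <-> p3)) & p5) | ((p3 | p5) | p5)): β-rule — branch into (~((~p1 & p4) <-> (~p5 <-> p3)) & p5)  //  ((p3 | p5) | p5).
  branch 1 (add (~((~p1 & p4) <-> (~p5 <-> p3)) & p5)):
    (~((~p1 & p4) <-> (~p5 <-> p3)) & p5): α-rule — add ~((~p1 & p4) <-> (~p5 <-> p3)), p5.
    ~((~p1 & p4) <-> (~p5 <-> p3)): β-rule — branch into (~p1 & p4), ~(~p5 <-> p3)  //  ~(~p1 & p4), (~p5 <-> p3).
      branch 1.1 (add (~p1 & p4), ~(~p5 <-> p3)):
        (~p1 & p4): α-rule — add ~p1, p4.
        ~(~p5 <-> p3): β-rule — branch into ~p5, ~p3  //  ~~p5, p3.
          branch 1.1.1 (add ~p5, ~p3):
            × closes — contains both p5 and ~p5.
          branch 1.1.2 (add ~~p5, p3):
            ○ open, literals {p1=false, p3=true, p4=true, p5=true}.
      branch 1.2 (add ~(~p1 & p4), (~p5 <-> p3)):
        ~(~p1 & p4): β-rule — branch into ~~p1  //  ~p4.
          branch 1.2.1 (add ~~p1):
            (~p5 <-> p3): β-rule — branch into ~p5, p3  //  ~~p5, ~p3.
              branch 1.2.1.1 (add ~p5, p3):
                × closes — contains both p5 and ~p5.
              branch 1.2.1.2 (add ~~p5, ~p3):
                ○ open, literals {p1=true, p3=false, p5=true}.
          branch 1.2.2 (add ~p4):
            (~p5 <-> p3): β-rule — branch into ~p5, p3  //  ~~p5, ~p3.
              branch 1.2.2.1 (add ~p5, p3):
                × closes — contains both p5 and ~p5.
              branch 1.2.2.2 (add ~~p5, ~p3):
                ○ open, literals {p3=false, p4=false, p5=true}.
  branch 2 (add ((p3 | p5) | p5)):
    ((p3 | p5) | p5): β-rule — branch into (p3 | p5)  //  p5.
      branch 2.1 (add (p3 | p5)):
        (p3 | p5): β-rule — branch into p3  //  p5.
          branch 2.1.1 (add p3):
            ○ open, literals {p3=true}.
          branch 2.1.2 (add p5):
            ○ open, literals {p5=true}.
      branch 2.2 (add p5):
        ○ open, literals {p5=true}.
3 branches closed, 6 open.
Each open branch fixes some atoms; the unmentioned ones are free. Counting distinct full assignments: branch {p1=false, p3=true, p4=true, p5=true} (p2) contributes 2 new; branch {p1=true, p3=false, p5=true} (p2, p4) contributes 4 new; branch {p3=false, p4=false, p5=true} (p1, p2) contributes 2 new; branch {p3=true} (p1, p2, p4, p5) contributes 14 new; branch {p5=true} (p1, p2, p3, p4) contributes 2 new; branch {p5=true} (p1, p2, p3, p4) contributes 0 new. Total: 24.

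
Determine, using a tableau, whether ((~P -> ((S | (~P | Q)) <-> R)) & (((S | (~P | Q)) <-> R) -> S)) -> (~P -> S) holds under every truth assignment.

Assume the negation and expand:
Initial set: {~(((~P -> ((S | (~P | Q)) <-> R)) & (((S | (~P | Q)) <-> R) -> S)) -> (~P -> S))}.
~(((~P -> ((S | (~P | Q)) <-> R)) & (((S | (~P | Q)) <-> R) -> S)) -> (~P -> S)): α-rule — add ((~P -> ((S | (~P | Q)) <-> R)) & (((S | (~P | Q)) <-> R) -> S)), ~(~P -> S).
((~P -> ((S | (~P | Q)) <-> R)) & (((S | (~P | Q)) <-> R) -> S)): α-rule — add (~P -> ((S | (~P | Q)) <-> R)), (((S | (~P | Q)) <-> R) -> S).
~(~P -> S): α-rule — add ~P, ~S.
(~P -> ((S | (~P | Q)) <-> R)): β-rule — branch into ~~P  //  ((S | (~P | Q)) <-> R).
  branch 1 (add ~~P):
    × closes — contains both P and ~P.
  branch 2 (add ((S | (~P | Q)) <-> R)):
    (((S | (~P | Q)) <-> R) -> S): β-rule — branch into ~((S | (~P | Q)) <-> R)  //  S.
      branch 2.1 (add ~((S | (~P | Q)) <-> R)):
        ((S | (~P | Q)) <-> R): β-rule — branch into (S | (~P | Q)), R  //  ~(S | (~P | Q)), ~R.
          branch 2.1.1 (add (S | (~P | Q)), R):
            ~((S | (~P | Q)) <-> R): β-rule — branch into (S | (~P | Q)), ~R  //  ~(S | (~P | Q)), R.
              branch 2.1.1.1 (add (S | (~P | Q)), ~R):
                × closes — contains both R and ~R.
              branch 2.1.1.2 (add ~(S | (~P | Q)), R):
                ~(S | (~P | Q)): α-rule — add ~S, ~(~P | Q).
                ~(~P | Q): α-rule — add ~~P, ~Q.
                × closes — contains both P and ~P.
          branch 2.1.2 (add ~(S | (~P | Q)), ~R):
            ~(S | (~P | Q)): α-rule — add ~S, ~(~P | Q).
            ~(~P | Q): α-rule — add ~~P, ~Q.
            × closes — contains both P and ~P.
      branch 2.2 (add S):
        × closes — contains both S and ~S.
All 5 branches close.
Every branch closed, so the negation is unsatisfiable and the formula is valid.

Valid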